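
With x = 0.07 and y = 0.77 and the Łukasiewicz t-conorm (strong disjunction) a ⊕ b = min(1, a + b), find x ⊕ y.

x ⊕ y = min(1, 0.07 + 0.77) = min(1, 0.84) = 0.84
For comparison, the Gödel t-conorm max(a, b) would give 0.77.

0.84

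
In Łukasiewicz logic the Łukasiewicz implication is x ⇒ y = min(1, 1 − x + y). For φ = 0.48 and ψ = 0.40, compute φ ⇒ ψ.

0.92

φ ⇒ ψ = min(1, 1 − 0.48 + 0.40) = min(1, 0.92) = 0.92
For comparison, the Gödel implication (1 if x ≤ y else y) would give 0.40.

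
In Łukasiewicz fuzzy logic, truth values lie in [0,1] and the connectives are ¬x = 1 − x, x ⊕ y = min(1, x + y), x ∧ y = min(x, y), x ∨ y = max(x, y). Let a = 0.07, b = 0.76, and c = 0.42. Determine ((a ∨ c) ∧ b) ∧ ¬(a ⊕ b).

0.17

a ∨ c = max(0.07, 0.42) = 0.42
(a ∨ c) ∧ b = min(0.42, 0.76) = 0.42
a ⊕ b = min(1, 0.07 + 0.76) = min(1, 0.83) = 0.83
¬(a ⊕ b) = 1 − 0.83 = 0.17
((a ∨ c) ∧ b) ∧ ¬(a ⊕ b) = min(0.42, 0.17) = 0.17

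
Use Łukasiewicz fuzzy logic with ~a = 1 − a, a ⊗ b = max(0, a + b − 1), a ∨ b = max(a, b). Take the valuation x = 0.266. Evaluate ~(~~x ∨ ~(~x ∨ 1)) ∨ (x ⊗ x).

~x = 1 − 0.266 = 0.734
~~x = 1 − 0.734 = 0.266
~x ∨ 1 = max(0.734, 1.000) = 1.000
~(~x ∨ 1) = 1 − 1.000 = 0.000
~~x ∨ ~(~x ∨ 1) = max(0.266, 0.000) = 0.266
~(~~x ∨ ~(~x ∨ 1)) = 1 − 0.266 = 0.734
x ⊗ x = max(0, 0.266 + 0.266 − 1) = max(0, -0.468) = 0.000
~(~~x ∨ ~(~x ∨ 1)) ∨ (x ⊗ x) = max(0.734, 0.000) = 0.734

0.734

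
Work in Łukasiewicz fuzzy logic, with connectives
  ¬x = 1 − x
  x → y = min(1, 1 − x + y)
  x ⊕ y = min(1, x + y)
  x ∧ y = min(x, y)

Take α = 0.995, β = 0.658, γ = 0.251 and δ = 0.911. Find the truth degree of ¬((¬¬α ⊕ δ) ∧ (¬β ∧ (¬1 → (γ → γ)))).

¬α = 1 − 0.995 = 0.005
¬¬α = 1 − 0.005 = 0.995
¬¬α ⊕ δ = min(1, 0.995 + 0.911) = min(1, 1.906) = 1.000
¬β = 1 − 0.658 = 0.342
¬1 = 1 − 1.000 = 0.000
γ → γ = min(1, 1 − 0.251 + 0.251) = min(1, 1.000) = 1.000
¬1 → (γ → γ) = min(1, 1 − 0.000 + 1.000) = min(1, 2.000) = 1.000
¬β ∧ (¬1 → (γ → γ)) = min(0.342, 1.000) = 0.342
(¬¬α ⊕ δ) ∧ (¬β ∧ (¬1 → (γ → γ))) = min(1.000, 0.342) = 0.342
¬((¬¬α ⊕ δ) ∧ (¬β ∧ (¬1 → (γ → γ)))) = 1 − 0.342 = 0.658

0.658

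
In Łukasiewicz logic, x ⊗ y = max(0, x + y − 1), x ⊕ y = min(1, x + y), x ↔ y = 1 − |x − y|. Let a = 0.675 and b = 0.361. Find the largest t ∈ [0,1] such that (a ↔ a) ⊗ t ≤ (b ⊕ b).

0.722

a ↔ a = 1 − |0.675 − 0.675| = 1 − 0.000 = 1.000
So the left factor is a ↔ a = 1.000.
b ⊕ b = min(1, 0.361 + 0.361) = min(1, 0.722) = 0.722
So the right-hand bound is b ⊕ b = 0.722.
The residuum of the Łukasiewicz t-norm gives the supremum: min(1, 1 − 1.000 + 0.722).
1 − 1.000 + 0.722 = 0.722, so t = min(1, 0.722) = 0.722.
Check: 1.000 ⊗ 0.722 = max(0, 0.722) = 0.722 ≤ 0.722.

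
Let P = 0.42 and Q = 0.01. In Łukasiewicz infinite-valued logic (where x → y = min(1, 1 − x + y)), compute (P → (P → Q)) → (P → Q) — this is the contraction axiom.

P → Q = min(1, 1 − 0.42 + 0.01) = min(1, 0.59) = 0.59
P → (P → Q) = min(1, 1 − 0.42 + 0.59) = min(1, 1.17) = 1.00
(P → (P → Q)) → (P → Q) = min(1, 1 − 1.00 + 0.59) = min(1, 0.59) = 0.59
(The value 0.59 < 1 shows this instance is not satisfied; fails in Ł∞ (the t-norm is not idempotent).)

0.59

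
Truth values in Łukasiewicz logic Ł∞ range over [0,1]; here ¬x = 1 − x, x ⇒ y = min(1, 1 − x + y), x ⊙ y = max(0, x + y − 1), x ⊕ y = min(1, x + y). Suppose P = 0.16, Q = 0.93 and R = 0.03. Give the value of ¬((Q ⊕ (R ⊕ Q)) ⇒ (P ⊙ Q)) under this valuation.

0.91

R ⊕ Q = min(1, 0.03 + 0.93) = min(1, 0.96) = 0.96
Q ⊕ (R ⊕ Q) = min(1, 0.93 + 0.96) = min(1, 1.89) = 1.00
P ⊙ Q = max(0, 0.16 + 0.93 − 1) = max(0, 0.09) = 0.09
(Q ⊕ (R ⊕ Q)) ⇒ (P ⊙ Q) = min(1, 1 − 1.00 + 0.09) = min(1, 0.09) = 0.09
¬((Q ⊕ (R ⊕ Q)) ⇒ (P ⊙ Q)) = 1 − 0.09 = 0.91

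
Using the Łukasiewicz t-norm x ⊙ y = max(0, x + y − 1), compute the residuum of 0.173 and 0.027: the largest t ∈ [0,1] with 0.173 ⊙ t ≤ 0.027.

The residuum of the Łukasiewicz t-norm gives the supremum: min(1, 1 − 0.173 + 0.027).
1 − 0.173 + 0.027 = 0.854, so t = min(1, 0.854) = 0.854.
Check: 0.173 ⊙ 0.854 = max(0, 0.027) = 0.027 ≤ 0.027.

0.854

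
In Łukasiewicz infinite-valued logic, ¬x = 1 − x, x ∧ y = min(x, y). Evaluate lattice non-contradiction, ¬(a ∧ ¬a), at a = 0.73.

0.73

¬a = 1 − 0.73 = 0.27
a ∧ ¬a = min(0.73, 0.27) = 0.27
¬(a ∧ ¬a) = 1 − 0.27 = 0.73
(The value 0.73 < 1 shows this instance is not satisfied; not a Ł∞-tautology — its value is 1 − min(a, 1−a).)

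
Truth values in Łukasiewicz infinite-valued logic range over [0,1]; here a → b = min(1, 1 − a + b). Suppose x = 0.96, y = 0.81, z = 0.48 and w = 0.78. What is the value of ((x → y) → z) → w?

1.00

x → y = min(1, 1 − 0.96 + 0.81) = min(1, 0.85) = 0.85
(x → y) → z = min(1, 1 − 0.85 + 0.48) = min(1, 0.63) = 0.63
((x → y) → z) → w = min(1, 1 − 0.63 + 0.78) = min(1, 1.15) = 1.00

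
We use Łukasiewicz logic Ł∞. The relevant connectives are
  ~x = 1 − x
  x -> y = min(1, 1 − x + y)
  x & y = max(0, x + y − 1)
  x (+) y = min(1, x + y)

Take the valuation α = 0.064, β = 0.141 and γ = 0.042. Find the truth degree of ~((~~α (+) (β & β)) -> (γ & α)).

0.064

~α = 1 − 0.064 = 0.936
~~α = 1 − 0.936 = 0.064
β & β = max(0, 0.141 + 0.141 − 1) = max(0, -0.718) = 0.000
~~α (+) (β & β) = min(1, 0.064 + 0.000) = min(1, 0.064) = 0.064
γ & α = max(0, 0.042 + 0.064 − 1) = max(0, -0.894) = 0.000
(~~α (+) (β & β)) -> (γ & α) = min(1, 1 − 0.064 + 0.000) = min(1, 0.936) = 0.936
~((~~α (+) (β & β)) -> (γ & α)) = 1 − 0.936 = 0.064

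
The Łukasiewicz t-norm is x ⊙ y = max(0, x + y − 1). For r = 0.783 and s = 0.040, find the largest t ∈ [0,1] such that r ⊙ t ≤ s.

0.257

The residuum of the Łukasiewicz t-norm gives the supremum: min(1, 1 − 0.783 + 0.040).
1 − 0.783 + 0.040 = 0.257, so t = min(1, 0.257) = 0.257.
Check: 0.783 ⊙ 0.257 = max(0, 0.040) = 0.040 ≤ 0.040.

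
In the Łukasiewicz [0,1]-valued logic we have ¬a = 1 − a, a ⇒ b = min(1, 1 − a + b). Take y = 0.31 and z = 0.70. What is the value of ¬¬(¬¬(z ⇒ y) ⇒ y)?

0.70

z ⇒ y = min(1, 1 − 0.70 + 0.31) = min(1, 0.61) = 0.61
¬(z ⇒ y) = 1 − 0.61 = 0.39
¬¬(z ⇒ y) = 1 − 0.39 = 0.61
¬¬(z ⇒ y) ⇒ y = min(1, 1 − 0.61 + 0.31) = min(1, 0.70) = 0.70
¬(¬¬(z ⇒ y) ⇒ y) = 1 − 0.70 = 0.30
¬¬(¬¬(z ⇒ y) ⇒ y) = 1 − 0.30 = 0.70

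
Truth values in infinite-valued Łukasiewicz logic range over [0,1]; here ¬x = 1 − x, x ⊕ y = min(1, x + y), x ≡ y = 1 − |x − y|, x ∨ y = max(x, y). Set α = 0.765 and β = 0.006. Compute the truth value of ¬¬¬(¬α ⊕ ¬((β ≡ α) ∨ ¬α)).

0.006

¬α = 1 − 0.765 = 0.235
β ≡ α = 1 − |0.006 − 0.765| = 1 − 0.759 = 0.241
(β ≡ α) ∨ ¬α = max(0.241, 0.235) = 0.241
¬((β ≡ α) ∨ ¬α) = 1 − 0.241 = 0.759
¬α ⊕ ¬((β ≡ α) ∨ ¬α) = min(1, 0.235 + 0.759) = min(1, 0.994) = 0.994
¬(¬α ⊕ ¬((β ≡ α) ∨ ¬α)) = 1 − 0.994 = 0.006
¬¬(¬α ⊕ ¬((β ≡ α) ∨ ¬α)) = 1 − 0.006 = 0.994
¬¬¬(¬α ⊕ ¬((β ≡ α) ∨ ¬α)) = 1 − 0.994 = 0.006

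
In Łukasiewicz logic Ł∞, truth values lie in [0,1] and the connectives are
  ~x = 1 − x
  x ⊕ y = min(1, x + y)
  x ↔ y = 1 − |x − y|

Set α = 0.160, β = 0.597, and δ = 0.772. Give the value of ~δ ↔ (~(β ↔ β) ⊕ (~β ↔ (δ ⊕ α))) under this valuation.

0.757

~δ = 1 − 0.772 = 0.228
β ↔ β = 1 − |0.597 − 0.597| = 1 − 0.000 = 1.000
~(β ↔ β) = 1 − 1.000 = 0.000
~β = 1 − 0.597 = 0.403
δ ⊕ α = min(1, 0.772 + 0.160) = min(1, 0.932) = 0.932
~β ↔ (δ ⊕ α) = 1 − |0.403 − 0.932| = 1 − 0.529 = 0.471
~(β ↔ β) ⊕ (~β ↔ (δ ⊕ α)) = min(1, 0.000 + 0.471) = min(1, 0.471) = 0.471
~δ ↔ (~(β ↔ β) ⊕ (~β ↔ (δ ⊕ α))) = 1 − |0.228 − 0.471| = 1 − 0.243 = 0.757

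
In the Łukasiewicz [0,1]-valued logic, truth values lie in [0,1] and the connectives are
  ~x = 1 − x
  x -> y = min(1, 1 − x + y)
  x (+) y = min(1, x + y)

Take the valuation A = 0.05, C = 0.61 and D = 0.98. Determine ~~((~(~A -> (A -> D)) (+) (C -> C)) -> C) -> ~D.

~A = 1 − 0.05 = 0.95
A -> D = min(1, 1 − 0.05 + 0.98) = min(1, 1.93) = 1.00
~A -> (A -> D) = min(1, 1 − 0.95 + 1.00) = min(1, 1.05) = 1.00
~(~A -> (A -> D)) = 1 − 1.00 = 0.00
C -> C = min(1, 1 − 0.61 + 0.61) = min(1, 1.00) = 1.00
~(~A -> (A -> D)) (+) (C -> C) = min(1, 0.00 + 1.00) = min(1, 1.00) = 1.00
(~(~A -> (A -> D)) (+) (C -> C)) -> C = min(1, 1 − 1.00 + 0.61) = min(1, 0.61) = 0.61
~((~(~A -> (A -> D)) (+) (C -> C)) -> C) = 1 − 0.61 = 0.39
~~((~(~A -> (A -> D)) (+) (C -> C)) -> C) = 1 − 0.39 = 0.61
~D = 1 − 0.98 = 0.02
~~((~(~A -> (A -> D)) (+) (C -> C)) -> C) -> ~D = min(1, 1 − 0.61 + 0.02) = min(1, 0.41) = 0.41

0.41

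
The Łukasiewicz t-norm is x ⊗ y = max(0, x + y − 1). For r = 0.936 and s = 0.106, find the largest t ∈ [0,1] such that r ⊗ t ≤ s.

0.170

The residuum of the Łukasiewicz t-norm gives the supremum: min(1, 1 − 0.936 + 0.106).
1 − 0.936 + 0.106 = 0.170, so t = min(1, 0.170) = 0.170.
Check: 0.936 ⊗ 0.170 = max(0, 0.106) = 0.106 ≤ 0.106.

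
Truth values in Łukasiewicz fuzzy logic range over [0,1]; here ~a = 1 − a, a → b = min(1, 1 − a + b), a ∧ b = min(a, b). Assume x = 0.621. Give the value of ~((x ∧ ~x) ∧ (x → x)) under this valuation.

0.621

~x = 1 − 0.621 = 0.379
x ∧ ~x = min(0.621, 0.379) = 0.379
x → x = min(1, 1 − 0.621 + 0.621) = min(1, 1.000) = 1.000
(x ∧ ~x) ∧ (x → x) = min(0.379, 1.000) = 0.379
~((x ∧ ~x) ∧ (x → x)) = 1 − 0.379 = 0.621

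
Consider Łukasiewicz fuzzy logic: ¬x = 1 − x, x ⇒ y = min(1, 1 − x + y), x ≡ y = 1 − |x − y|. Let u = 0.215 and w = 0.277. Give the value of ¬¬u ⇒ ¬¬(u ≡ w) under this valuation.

1.000

¬u = 1 − 0.215 = 0.785
¬¬u = 1 − 0.785 = 0.215
u ≡ w = 1 − |0.215 − 0.277| = 1 − 0.062 = 0.938
¬(u ≡ w) = 1 − 0.938 = 0.062
¬¬(u ≡ w) = 1 − 0.062 = 0.938
¬¬u ⇒ ¬¬(u ≡ w) = min(1, 1 − 0.215 + 0.938) = min(1, 1.723) = 1.000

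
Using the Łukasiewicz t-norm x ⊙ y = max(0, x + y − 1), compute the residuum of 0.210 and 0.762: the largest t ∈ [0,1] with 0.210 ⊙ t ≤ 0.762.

The residuum of the Łukasiewicz t-norm gives the supremum: min(1, 1 − 0.210 + 0.762).
1 − 0.210 + 0.762 = 1.552, so t = min(1, 1.552) = 1.000.
Check: 0.210 ⊙ 1.000 = max(0, 0.210) = 0.210 ≤ 0.762.

1.000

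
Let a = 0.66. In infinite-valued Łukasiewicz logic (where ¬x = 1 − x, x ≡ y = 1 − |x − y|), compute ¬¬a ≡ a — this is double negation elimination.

1.00

¬a = 1 − 0.66 = 0.34
¬¬a = 1 − 0.34 = 0.66
¬¬a ≡ a = 1 − |0.66 − 0.66| = 1 − 0.00 = 1.00
(As expected: always 1 in Ł∞ since negation is involutive.)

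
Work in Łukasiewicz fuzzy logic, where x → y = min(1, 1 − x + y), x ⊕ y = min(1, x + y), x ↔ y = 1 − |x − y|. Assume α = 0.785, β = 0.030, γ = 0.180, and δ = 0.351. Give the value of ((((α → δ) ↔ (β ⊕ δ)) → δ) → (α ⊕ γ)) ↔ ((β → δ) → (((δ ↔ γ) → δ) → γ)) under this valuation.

0.658

α → δ = min(1, 1 − 0.785 + 0.351) = min(1, 0.566) = 0.566
β ⊕ δ = min(1, 0.030 + 0.351) = min(1, 0.381) = 0.381
(α → δ) ↔ (β ⊕ δ) = 1 − |0.566 − 0.381| = 1 − 0.185 = 0.815
((α → δ) ↔ (β ⊕ δ)) → δ = min(1, 1 − 0.815 + 0.351) = min(1, 0.536) = 0.536
α ⊕ γ = min(1, 0.785 + 0.180) = min(1, 0.965) = 0.965
(((α → δ) ↔ (β ⊕ δ)) → δ) → (α ⊕ γ) = min(1, 1 − 0.536 + 0.965) = min(1, 1.429) = 1.000
β → δ = min(1, 1 − 0.030 + 0.351) = min(1, 1.321) = 1.000
δ ↔ γ = 1 − |0.351 − 0.180| = 1 − 0.171 = 0.829
(δ ↔ γ) → δ = min(1, 1 − 0.829 + 0.351) = min(1, 0.522) = 0.522
((δ ↔ γ) → δ) → γ = min(1, 1 − 0.522 + 0.180) = min(1, 0.658) = 0.658
(β → δ) → (((δ ↔ γ) → δ) → γ) = min(1, 1 − 1.000 + 0.658) = min(1, 0.658) = 0.658
((((α → δ) ↔ (β ⊕ δ)) → δ) → (α ⊕ γ)) ↔ ((β → δ) → (((δ ↔ γ) → δ) → γ)) = 1 − |1.000 − 0.658| = 1 − 0.342 = 0.658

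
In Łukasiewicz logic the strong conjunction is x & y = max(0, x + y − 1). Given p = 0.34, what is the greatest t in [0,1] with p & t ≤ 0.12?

0.78

The residuum of the Łukasiewicz t-norm gives the supremum: min(1, 1 − 0.34 + 0.12).
1 − 0.34 + 0.12 = 0.78, so t = min(1, 0.78) = 0.78.
Check: 0.34 & 0.78 = max(0, 0.12) = 0.12 ≤ 0.12.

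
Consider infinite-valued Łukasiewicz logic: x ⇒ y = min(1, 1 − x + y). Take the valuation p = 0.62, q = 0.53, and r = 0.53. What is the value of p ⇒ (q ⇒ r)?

q ⇒ r = min(1, 1 − 0.53 + 0.53) = min(1, 1.00) = 1.00
p ⇒ (q ⇒ r) = min(1, 1 − 0.62 + 1.00) = min(1, 1.38) = 1.00

1.00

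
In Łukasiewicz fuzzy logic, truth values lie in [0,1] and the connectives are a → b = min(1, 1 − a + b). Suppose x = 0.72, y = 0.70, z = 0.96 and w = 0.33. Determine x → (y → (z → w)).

z → w = min(1, 1 − 0.96 + 0.33) = min(1, 0.37) = 0.37
y → (z → w) = min(1, 1 − 0.70 + 0.37) = min(1, 0.67) = 0.67
x → (y → (z → w)) = min(1, 1 − 0.72 + 0.67) = min(1, 0.95) = 0.95

0.95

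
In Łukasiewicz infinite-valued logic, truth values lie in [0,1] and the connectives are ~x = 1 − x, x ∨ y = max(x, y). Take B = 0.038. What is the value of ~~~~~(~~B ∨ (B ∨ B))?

~B = 1 − 0.038 = 0.962
~~B = 1 − 0.962 = 0.038
B ∨ B = max(0.038, 0.038) = 0.038
~~B ∨ (B ∨ B) = max(0.038, 0.038) = 0.038
~(~~B ∨ (B ∨ B)) = 1 − 0.038 = 0.962
~~(~~B ∨ (B ∨ B)) = 1 − 0.962 = 0.038
~~~(~~B ∨ (B ∨ B)) = 1 − 0.038 = 0.962
~~~~(~~B ∨ (B ∨ B)) = 1 − 0.962 = 0.038
~~~~~(~~B ∨ (B ∨ B)) = 1 − 0.038 = 0.962

0.962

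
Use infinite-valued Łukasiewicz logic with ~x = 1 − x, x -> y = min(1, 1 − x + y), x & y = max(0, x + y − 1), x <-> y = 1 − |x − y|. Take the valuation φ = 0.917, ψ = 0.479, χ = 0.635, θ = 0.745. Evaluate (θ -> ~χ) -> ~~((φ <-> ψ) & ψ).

0.421

~χ = 1 − 0.635 = 0.365
θ -> ~χ = min(1, 1 − 0.745 + 0.365) = min(1, 0.620) = 0.620
φ <-> ψ = 1 − |0.917 − 0.479| = 1 − 0.438 = 0.562
(φ <-> ψ) & ψ = max(0, 0.562 + 0.479 − 1) = max(0, 0.041) = 0.041
~((φ <-> ψ) & ψ) = 1 − 0.041 = 0.959
~~((φ <-> ψ) & ψ) = 1 − 0.959 = 0.041
(θ -> ~χ) -> ~~((φ <-> ψ) & ψ) = min(1, 1 − 0.620 + 0.041) = min(1, 0.421) = 0.421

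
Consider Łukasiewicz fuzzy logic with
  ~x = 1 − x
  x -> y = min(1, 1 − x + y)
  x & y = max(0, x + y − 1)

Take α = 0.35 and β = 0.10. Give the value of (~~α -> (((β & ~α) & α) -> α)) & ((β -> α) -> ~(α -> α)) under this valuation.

0.00

~α = 1 − 0.35 = 0.65
~~α = 1 − 0.65 = 0.35
β & ~α = max(0, 0.10 + 0.65 − 1) = max(0, -0.25) = 0.00
(β & ~α) & α = max(0, 0.00 + 0.35 − 1) = max(0, -0.65) = 0.00
((β & ~α) & α) -> α = min(1, 1 − 0.00 + 0.35) = min(1, 1.35) = 1.00
~~α -> (((β & ~α) & α) -> α) = min(1, 1 − 0.35 + 1.00) = min(1, 1.65) = 1.00
β -> α = min(1, 1 − 0.10 + 0.35) = min(1, 1.25) = 1.00
α -> α = min(1, 1 − 0.35 + 0.35) = min(1, 1.00) = 1.00
~(α -> α) = 1 − 1.00 = 0.00
(β -> α) -> ~(α -> α) = min(1, 1 − 1.00 + 0.00) = min(1, 0.00) = 0.00
(~~α -> (((β & ~α) & α) -> α)) & ((β -> α) -> ~(α -> α)) = max(0, 1.00 + 0.00 − 1) = max(0, 0.00) = 0.00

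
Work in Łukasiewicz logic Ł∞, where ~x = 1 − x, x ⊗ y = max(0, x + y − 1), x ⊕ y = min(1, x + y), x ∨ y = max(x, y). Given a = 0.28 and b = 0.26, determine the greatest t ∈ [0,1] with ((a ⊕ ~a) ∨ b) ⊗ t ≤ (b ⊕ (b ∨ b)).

~a = 1 − 0.28 = 0.72
a ⊕ ~a = min(1, 0.28 + 0.72) = min(1, 1.00) = 1.00
(a ⊕ ~a) ∨ b = max(1.00, 0.26) = 1.00
So the left factor is (a ⊕ ~a) ∨ b = 1.00.
b ∨ b = max(0.26, 0.26) = 0.26
b ⊕ (b ∨ b) = min(1, 0.26 + 0.26) = min(1, 0.52) = 0.52
So the right-hand bound is b ⊕ (b ∨ b) = 0.52.
The residuum of the Łukasiewicz t-norm gives the supremum: min(1, 1 − 1.00 + 0.52).
1 − 1.00 + 0.52 = 0.52, so t = min(1, 0.52) = 0.52.
Check: 1.00 ⊗ 0.52 = max(0, 0.52) = 0.52 ≤ 0.52.

0.52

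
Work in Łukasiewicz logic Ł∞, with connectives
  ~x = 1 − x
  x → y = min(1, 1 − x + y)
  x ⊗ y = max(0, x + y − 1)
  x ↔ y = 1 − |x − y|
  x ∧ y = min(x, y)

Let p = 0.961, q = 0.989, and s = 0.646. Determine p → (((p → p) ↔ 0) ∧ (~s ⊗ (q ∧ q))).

0.039

p → p = min(1, 1 − 0.961 + 0.961) = min(1, 1.000) = 1.000
(p → p) ↔ 0 = 1 − |1.000 − 0.000| = 1 − 1.000 = 0.000
~s = 1 − 0.646 = 0.354
q ∧ q = min(0.989, 0.989) = 0.989
~s ⊗ (q ∧ q) = max(0, 0.354 + 0.989 − 1) = max(0, 0.343) = 0.343
((p → p) ↔ 0) ∧ (~s ⊗ (q ∧ q)) = min(0.000, 0.343) = 0.000
p → (((p → p) ↔ 0) ∧ (~s ⊗ (q ∧ q))) = min(1, 1 − 0.961 + 0.000) = min(1, 0.039) = 0.039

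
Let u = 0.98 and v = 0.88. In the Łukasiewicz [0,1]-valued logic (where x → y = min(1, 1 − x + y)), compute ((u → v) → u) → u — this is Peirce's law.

0.98

u → v = min(1, 1 − 0.98 + 0.88) = min(1, 0.90) = 0.90
(u → v) → u = min(1, 1 − 0.90 + 0.98) = min(1, 1.08) = 1.00
((u → v) → u) → u = min(1, 1 − 1.00 + 0.98) = min(1, 0.98) = 0.98
(The value 0.98 < 1 shows this instance is not satisfied; not a Ł∞-tautology in general.)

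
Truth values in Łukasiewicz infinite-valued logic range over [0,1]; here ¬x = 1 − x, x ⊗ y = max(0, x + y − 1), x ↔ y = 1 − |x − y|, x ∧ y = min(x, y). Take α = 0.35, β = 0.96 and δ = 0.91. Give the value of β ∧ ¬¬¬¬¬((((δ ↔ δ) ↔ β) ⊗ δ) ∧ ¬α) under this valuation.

0.35

δ ↔ δ = 1 − |0.91 − 0.91| = 1 − 0.00 = 1.00
(δ ↔ δ) ↔ β = 1 − |1.00 − 0.96| = 1 − 0.04 = 0.96
((δ ↔ δ) ↔ β) ⊗ δ = max(0, 0.96 + 0.91 − 1) = max(0, 0.87) = 0.87
¬α = 1 − 0.35 = 0.65
(((δ ↔ δ) ↔ β) ⊗ δ) ∧ ¬α = min(0.87, 0.65) = 0.65
¬((((δ ↔ δ) ↔ β) ⊗ δ) ∧ ¬α) = 1 − 0.65 = 0.35
¬¬((((δ ↔ δ) ↔ β) ⊗ δ) ∧ ¬α) = 1 − 0.35 = 0.65
¬¬¬((((δ ↔ δ) ↔ β) ⊗ δ) ∧ ¬α) = 1 − 0.65 = 0.35
¬¬¬¬((((δ ↔ δ) ↔ β) ⊗ δ) ∧ ¬α) = 1 − 0.35 = 0.65
¬¬¬¬¬((((δ ↔ δ) ↔ β) ⊗ δ) ∧ ¬α) = 1 − 0.65 = 0.35
β ∧ ¬¬¬¬¬((((δ ↔ δ) ↔ β) ⊗ δ) ∧ ¬α) = min(0.96, 0.35) = 0.35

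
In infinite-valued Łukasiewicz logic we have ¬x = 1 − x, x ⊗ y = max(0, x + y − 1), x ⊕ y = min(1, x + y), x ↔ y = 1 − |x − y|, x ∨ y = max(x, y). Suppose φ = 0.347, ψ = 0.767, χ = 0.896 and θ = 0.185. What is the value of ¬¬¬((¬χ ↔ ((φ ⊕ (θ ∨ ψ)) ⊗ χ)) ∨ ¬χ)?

0.792

¬χ = 1 − 0.896 = 0.104
θ ∨ ψ = max(0.185, 0.767) = 0.767
φ ⊕ (θ ∨ ψ) = min(1, 0.347 + 0.767) = min(1, 1.114) = 1.000
(φ ⊕ (θ ∨ ψ)) ⊗ χ = max(0, 1.000 + 0.896 − 1) = max(0, 0.896) = 0.896
¬χ ↔ ((φ ⊕ (θ ∨ ψ)) ⊗ χ) = 1 − |0.104 − 0.896| = 1 − 0.792 = 0.208
(¬χ ↔ ((φ ⊕ (θ ∨ ψ)) ⊗ χ)) ∨ ¬χ = max(0.208, 0.104) = 0.208
¬((¬χ ↔ ((φ ⊕ (θ ∨ ψ)) ⊗ χ)) ∨ ¬χ) = 1 − 0.208 = 0.792
¬¬((¬χ ↔ ((φ ⊕ (θ ∨ ψ)) ⊗ χ)) ∨ ¬χ) = 1 − 0.792 = 0.208
¬¬¬((¬χ ↔ ((φ ⊕ (θ ∨ ψ)) ⊗ χ)) ∨ ¬χ) = 1 − 0.208 = 0.792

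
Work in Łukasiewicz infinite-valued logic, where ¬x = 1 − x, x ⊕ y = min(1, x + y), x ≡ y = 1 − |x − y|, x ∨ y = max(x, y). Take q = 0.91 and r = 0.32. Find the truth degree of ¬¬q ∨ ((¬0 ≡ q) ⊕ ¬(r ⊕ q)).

¬q = 1 − 0.91 = 0.09
¬¬q = 1 − 0.09 = 0.91
¬0 = 1 − 0.00 = 1.00
¬0 ≡ q = 1 − |1.00 − 0.91| = 1 − 0.09 = 0.91
r ⊕ q = min(1, 0.32 + 0.91) = min(1, 1.23) = 1.00
¬(r ⊕ q) = 1 − 1.00 = 0.00
(¬0 ≡ q) ⊕ ¬(r ⊕ q) = min(1, 0.91 + 0.00) = min(1, 0.91) = 0.91
¬¬q ∨ ((¬0 ≡ q) ⊕ ¬(r ⊕ q)) = max(0.91, 0.91) = 0.91

0.91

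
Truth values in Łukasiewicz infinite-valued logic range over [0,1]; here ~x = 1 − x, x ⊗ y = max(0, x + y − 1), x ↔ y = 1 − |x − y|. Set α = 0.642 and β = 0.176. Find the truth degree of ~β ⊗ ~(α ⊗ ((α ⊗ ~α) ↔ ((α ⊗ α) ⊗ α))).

0.182

~β = 1 − 0.176 = 0.824
~α = 1 − 0.642 = 0.358
α ⊗ ~α = max(0, 0.642 + 0.358 − 1) = max(0, 0.000) = 0.000
α ⊗ α = max(0, 0.642 + 0.642 − 1) = max(0, 0.284) = 0.284
(α ⊗ α) ⊗ α = max(0, 0.284 + 0.642 − 1) = max(0, -0.074) = 0.000
(α ⊗ ~α) ↔ ((α ⊗ α) ⊗ α) = 1 − |0.000 − 0.000| = 1 − 0.000 = 1.000
α ⊗ ((α ⊗ ~α) ↔ ((α ⊗ α) ⊗ α)) = max(0, 0.642 + 1.000 − 1) = max(0, 0.642) = 0.642
~(α ⊗ ((α ⊗ ~α) ↔ ((α ⊗ α) ⊗ α))) = 1 − 0.642 = 0.358
~β ⊗ ~(α ⊗ ((α ⊗ ~α) ↔ ((α ⊗ α) ⊗ α))) = max(0, 0.824 + 0.358 − 1) = max(0, 0.182) = 0.182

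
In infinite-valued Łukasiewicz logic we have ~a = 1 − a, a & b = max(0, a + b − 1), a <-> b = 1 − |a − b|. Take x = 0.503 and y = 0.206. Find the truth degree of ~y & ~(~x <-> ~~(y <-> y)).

~y = 1 − 0.206 = 0.794
~x = 1 − 0.503 = 0.497
y <-> y = 1 − |0.206 − 0.206| = 1 − 0.000 = 1.000
~(y <-> y) = 1 − 1.000 = 0.000
~~(y <-> y) = 1 − 0.000 = 1.000
~x <-> ~~(y <-> y) = 1 − |0.497 − 1.000| = 1 − 0.503 = 0.497
~(~x <-> ~~(y <-> y)) = 1 − 0.497 = 0.503
~y & ~(~x <-> ~~(y <-> y)) = max(0, 0.794 + 0.503 − 1) = max(0, 0.297) = 0.297

0.297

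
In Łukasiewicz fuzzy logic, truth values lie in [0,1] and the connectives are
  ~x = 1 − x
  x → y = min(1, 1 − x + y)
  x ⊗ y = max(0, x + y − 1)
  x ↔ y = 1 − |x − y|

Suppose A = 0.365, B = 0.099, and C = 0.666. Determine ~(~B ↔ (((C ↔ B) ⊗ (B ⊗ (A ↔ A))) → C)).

0.099

~B = 1 − 0.099 = 0.901
C ↔ B = 1 − |0.666 − 0.099| = 1 − 0.567 = 0.433
A ↔ A = 1 − |0.365 − 0.365| = 1 − 0.000 = 1.000
B ⊗ (A ↔ A) = max(0, 0.099 + 1.000 − 1) = max(0, 0.099) = 0.099
(C ↔ B) ⊗ (B ⊗ (A ↔ A)) = max(0, 0.433 + 0.099 − 1) = max(0, -0.468) = 0.000
((C ↔ B) ⊗ (B ⊗ (A ↔ A))) → C = min(1, 1 − 0.000 + 0.666) = min(1, 1.666) = 1.000
~B ↔ (((C ↔ B) ⊗ (B ⊗ (A ↔ A))) → C) = 1 − |0.901 − 1.000| = 1 − 0.099 = 0.901
~(~B ↔ (((C ↔ B) ⊗ (B ⊗ (A ↔ A))) → C)) = 1 − 0.901 = 0.099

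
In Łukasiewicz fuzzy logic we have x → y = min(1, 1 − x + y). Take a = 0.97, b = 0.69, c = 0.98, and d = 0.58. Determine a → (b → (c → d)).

c → d = min(1, 1 − 0.98 + 0.58) = min(1, 0.60) = 0.60
b → (c → d) = min(1, 1 − 0.69 + 0.60) = min(1, 0.91) = 0.91
a → (b → (c → d)) = min(1, 1 − 0.97 + 0.91) = min(1, 0.94) = 0.94

0.94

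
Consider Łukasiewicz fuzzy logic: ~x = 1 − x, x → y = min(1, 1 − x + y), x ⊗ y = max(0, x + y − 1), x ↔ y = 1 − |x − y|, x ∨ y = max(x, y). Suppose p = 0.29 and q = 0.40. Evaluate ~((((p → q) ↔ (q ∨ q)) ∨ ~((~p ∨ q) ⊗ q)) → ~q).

p → q = min(1, 1 − 0.29 + 0.40) = min(1, 1.11) = 1.00
q ∨ q = max(0.40, 0.40) = 0.40
(p → q) ↔ (q ∨ q) = 1 − |1.00 − 0.40| = 1 − 0.60 = 0.40
~p = 1 − 0.29 = 0.71
~p ∨ q = max(0.71, 0.40) = 0.71
(~p ∨ q) ⊗ q = max(0, 0.71 + 0.40 − 1) = max(0, 0.11) = 0.11
~((~p ∨ q) ⊗ q) = 1 − 0.11 = 0.89
((p → q) ↔ (q ∨ q)) ∨ ~((~p ∨ q) ⊗ q) = max(0.40, 0.89) = 0.89
~q = 1 − 0.40 = 0.60
(((p → q) ↔ (q ∨ q)) ∨ ~((~p ∨ q) ⊗ q)) → ~q = min(1, 1 − 0.89 + 0.60) = min(1, 0.71) = 0.71
~((((p → q) ↔ (q ∨ q)) ∨ ~((~p ∨ q) ⊗ q)) → ~q) = 1 − 0.71 = 0.29

0.29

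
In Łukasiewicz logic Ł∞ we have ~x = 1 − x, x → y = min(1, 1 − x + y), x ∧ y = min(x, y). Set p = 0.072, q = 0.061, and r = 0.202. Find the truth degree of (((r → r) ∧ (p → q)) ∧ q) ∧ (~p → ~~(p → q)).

r → r = min(1, 1 − 0.202 + 0.202) = min(1, 1.000) = 1.000
p → q = min(1, 1 − 0.072 + 0.061) = min(1, 0.989) = 0.989
(r → r) ∧ (p → q) = min(1.000, 0.989) = 0.989
((r → r) ∧ (p → q)) ∧ q = min(0.989, 0.061) = 0.061
~p = 1 − 0.072 = 0.928
~(p → q) = 1 − 0.989 = 0.011
~~(p → q) = 1 − 0.011 = 0.989
~p → ~~(p → q) = min(1, 1 − 0.928 + 0.989) = min(1, 1.061) = 1.000
(((r → r) ∧ (p → q)) ∧ q) ∧ (~p → ~~(p → q)) = min(0.061, 1.000) = 0.061

0.061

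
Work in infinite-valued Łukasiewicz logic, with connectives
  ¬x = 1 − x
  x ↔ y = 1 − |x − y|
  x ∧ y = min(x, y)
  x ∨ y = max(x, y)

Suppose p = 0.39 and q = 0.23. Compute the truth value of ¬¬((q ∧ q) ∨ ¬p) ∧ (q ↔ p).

0.61

q ∧ q = min(0.23, 0.23) = 0.23
¬p = 1 − 0.39 = 0.61
(q ∧ q) ∨ ¬p = max(0.23, 0.61) = 0.61
¬((q ∧ q) ∨ ¬p) = 1 − 0.61 = 0.39
¬¬((q ∧ q) ∨ ¬p) = 1 − 0.39 = 0.61
q ↔ p = 1 − |0.23 − 0.39| = 1 − 0.16 = 0.84
¬¬((q ∧ q) ∨ ¬p) ∧ (q ↔ p) = min(0.61, 0.84) = 0.61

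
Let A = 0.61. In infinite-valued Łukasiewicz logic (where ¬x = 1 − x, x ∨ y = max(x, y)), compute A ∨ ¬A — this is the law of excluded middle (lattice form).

0.61

¬A = 1 − 0.61 = 0.39
A ∨ ¬A = max(0.61, 0.39) = 0.61
(The value 0.61 < 1 shows this instance is not satisfied; not a Ł∞-tautology — its value is max(a, 1−a).)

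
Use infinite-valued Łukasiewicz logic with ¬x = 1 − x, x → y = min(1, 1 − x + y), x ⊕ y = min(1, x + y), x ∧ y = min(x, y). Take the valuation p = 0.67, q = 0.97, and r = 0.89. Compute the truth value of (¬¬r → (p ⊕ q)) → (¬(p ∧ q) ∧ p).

0.33

¬r = 1 − 0.89 = 0.11
¬¬r = 1 − 0.11 = 0.89
p ⊕ q = min(1, 0.67 + 0.97) = min(1, 1.64) = 1.00
¬¬r → (p ⊕ q) = min(1, 1 − 0.89 + 1.00) = min(1, 1.11) = 1.00
p ∧ q = min(0.67, 0.97) = 0.67
¬(p ∧ q) = 1 − 0.67 = 0.33
¬(p ∧ q) ∧ p = min(0.33, 0.67) = 0.33
(¬¬r → (p ⊕ q)) → (¬(p ∧ q) ∧ p) = min(1, 1 − 1.00 + 0.33) = min(1, 0.33) = 0.33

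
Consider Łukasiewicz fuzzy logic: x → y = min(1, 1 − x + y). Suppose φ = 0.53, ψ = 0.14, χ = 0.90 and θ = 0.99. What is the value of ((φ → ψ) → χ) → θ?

0.99

φ → ψ = min(1, 1 − 0.53 + 0.14) = min(1, 0.61) = 0.61
(φ → ψ) → χ = min(1, 1 − 0.61 + 0.90) = min(1, 1.29) = 1.00
((φ → ψ) → χ) → θ = min(1, 1 − 1.00 + 0.99) = min(1, 0.99) = 0.99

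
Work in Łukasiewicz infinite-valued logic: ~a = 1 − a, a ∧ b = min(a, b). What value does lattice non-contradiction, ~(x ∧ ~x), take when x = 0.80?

0.80

~x = 1 − 0.80 = 0.20
x ∧ ~x = min(0.80, 0.20) = 0.20
~(x ∧ ~x) = 1 − 0.20 = 0.80
(The value 0.80 < 1 shows this instance is not satisfied; not a Ł∞-tautology — its value is 1 − min(a, 1−a).)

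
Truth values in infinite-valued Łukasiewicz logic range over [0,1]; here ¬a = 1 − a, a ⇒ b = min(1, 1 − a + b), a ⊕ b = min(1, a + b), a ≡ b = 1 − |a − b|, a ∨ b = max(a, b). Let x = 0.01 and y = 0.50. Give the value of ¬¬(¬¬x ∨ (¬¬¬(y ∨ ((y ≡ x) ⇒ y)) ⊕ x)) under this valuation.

0.02

¬x = 1 − 0.01 = 0.99
¬¬x = 1 − 0.99 = 0.01
y ≡ x = 1 − |0.50 − 0.01| = 1 − 0.49 = 0.51
(y ≡ x) ⇒ y = min(1, 1 − 0.51 + 0.50) = min(1, 0.99) = 0.99
y ∨ ((y ≡ x) ⇒ y) = max(0.50, 0.99) = 0.99
¬(y ∨ ((y ≡ x) ⇒ y)) = 1 − 0.99 = 0.01
¬¬(y ∨ ((y ≡ x) ⇒ y)) = 1 − 0.01 = 0.99
¬¬¬(y ∨ ((y ≡ x) ⇒ y)) = 1 − 0.99 = 0.01
¬¬¬(y ∨ ((y ≡ x) ⇒ y)) ⊕ x = min(1, 0.01 + 0.01) = min(1, 0.02) = 0.02
¬¬x ∨ (¬¬¬(y ∨ ((y ≡ x) ⇒ y)) ⊕ x) = max(0.01, 0.02) = 0.02
¬(¬¬x ∨ (¬¬¬(y ∨ ((y ≡ x) ⇒ y)) ⊕ x)) = 1 − 0.02 = 0.98
¬¬(¬¬x ∨ (¬¬¬(y ∨ ((y ≡ x) ⇒ y)) ⊕ x)) = 1 − 0.98 = 0.02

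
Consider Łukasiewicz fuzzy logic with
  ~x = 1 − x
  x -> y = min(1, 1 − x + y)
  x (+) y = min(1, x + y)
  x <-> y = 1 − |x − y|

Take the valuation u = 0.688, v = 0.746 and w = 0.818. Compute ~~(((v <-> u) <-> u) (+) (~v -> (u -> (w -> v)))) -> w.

0.818

v <-> u = 1 − |0.746 − 0.688| = 1 − 0.058 = 0.942
(v <-> u) <-> u = 1 − |0.942 − 0.688| = 1 − 0.254 = 0.746
~v = 1 − 0.746 = 0.254
w -> v = min(1, 1 − 0.818 + 0.746) = min(1, 0.928) = 0.928
u -> (w -> v) = min(1, 1 − 0.688 + 0.928) = min(1, 1.240) = 1.000
~v -> (u -> (w -> v)) = min(1, 1 − 0.254 + 1.000) = min(1, 1.746) = 1.000
((v <-> u) <-> u) (+) (~v -> (u -> (w -> v))) = min(1, 0.746 + 1.000) = min(1, 1.746) = 1.000
~(((v <-> u) <-> u) (+) (~v -> (u -> (w -> v)))) = 1 − 1.000 = 0.000
~~(((v <-> u) <-> u) (+) (~v -> (u -> (w -> v)))) = 1 − 0.000 = 1.000
~~(((v <-> u) <-> u) (+) (~v -> (u -> (w -> v)))) -> w = min(1, 1 − 1.000 + 0.818) = min(1, 0.818) = 0.818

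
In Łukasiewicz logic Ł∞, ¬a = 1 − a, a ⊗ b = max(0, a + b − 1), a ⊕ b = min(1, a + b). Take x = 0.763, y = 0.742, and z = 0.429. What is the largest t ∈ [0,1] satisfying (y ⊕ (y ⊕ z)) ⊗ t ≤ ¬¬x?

0.763

y ⊕ z = min(1, 0.742 + 0.429) = min(1, 1.171) = 1.000
y ⊕ (y ⊕ z) = min(1, 0.742 + 1.000) = min(1, 1.742) = 1.000
So the left factor is y ⊕ (y ⊕ z) = 1.000.
¬x = 1 − 0.763 = 0.237
¬¬x = 1 − 0.237 = 0.763
So the right-hand bound is ¬¬x = 0.763.
The residuum of the Łukasiewicz t-norm gives the supremum: min(1, 1 − 1.000 + 0.763).
1 − 1.000 + 0.763 = 0.763, so t = min(1, 0.763) = 0.763.
Check: 1.000 ⊗ 0.763 = max(0, 0.763) = 0.763 ≤ 0.763.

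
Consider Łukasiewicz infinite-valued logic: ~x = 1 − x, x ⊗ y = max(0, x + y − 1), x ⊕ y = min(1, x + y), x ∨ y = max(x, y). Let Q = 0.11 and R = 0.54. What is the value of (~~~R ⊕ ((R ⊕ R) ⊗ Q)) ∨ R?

0.57

~R = 1 − 0.54 = 0.46
~~R = 1 − 0.46 = 0.54
~~~R = 1 − 0.54 = 0.46
R ⊕ R = min(1, 0.54 + 0.54) = min(1, 1.08) = 1.00
(R ⊕ R) ⊗ Q = max(0, 1.00 + 0.11 − 1) = max(0, 0.11) = 0.11
~~~R ⊕ ((R ⊕ R) ⊗ Q) = min(1, 0.46 + 0.11) = min(1, 0.57) = 0.57
(~~~R ⊕ ((R ⊕ R) ⊗ Q)) ∨ R = max(0.57, 0.54) = 0.57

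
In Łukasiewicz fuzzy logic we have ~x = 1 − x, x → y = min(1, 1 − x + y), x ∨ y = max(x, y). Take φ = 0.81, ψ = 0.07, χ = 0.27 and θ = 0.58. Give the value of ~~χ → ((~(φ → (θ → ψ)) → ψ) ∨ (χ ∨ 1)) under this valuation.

1.00

~χ = 1 − 0.27 = 0.73
~~χ = 1 − 0.73 = 0.27
θ → ψ = min(1, 1 − 0.58 + 0.07) = min(1, 0.49) = 0.49
φ → (θ → ψ) = min(1, 1 − 0.81 + 0.49) = min(1, 0.68) = 0.68
~(φ → (θ → ψ)) = 1 − 0.68 = 0.32
~(φ → (θ → ψ)) → ψ = min(1, 1 − 0.32 + 0.07) = min(1, 0.75) = 0.75
χ ∨ 1 = max(0.27, 1.00) = 1.00
(~(φ → (θ → ψ)) → ψ) ∨ (χ ∨ 1) = max(0.75, 1.00) = 1.00
~~χ → ((~(φ → (θ → ψ)) → ψ) ∨ (χ ∨ 1)) = min(1, 1 − 0.27 + 1.00) = min(1, 1.73) = 1.00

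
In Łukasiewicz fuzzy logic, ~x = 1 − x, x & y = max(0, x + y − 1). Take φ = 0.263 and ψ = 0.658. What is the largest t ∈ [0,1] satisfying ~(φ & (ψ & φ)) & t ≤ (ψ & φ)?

0.000

ψ & φ = max(0, 0.658 + 0.263 − 1) = max(0, -0.079) = 0.000
φ & (ψ & φ) = max(0, 0.263 + 0.000 − 1) = max(0, -0.737) = 0.000
~(φ & (ψ & φ)) = 1 − 0.000 = 1.000
So the left factor is ~(φ & (ψ & φ)) = 1.000.
So the right-hand bound is ψ & φ = 0.000.
The residuum of the Łukasiewicz t-norm gives the supremum: min(1, 1 − 1.000 + 0.000).
1 − 1.000 + 0.000 = 0.000, so t = min(1, 0.000) = 0.000.
Check: 1.000 & 0.000 = max(0, 0.000) = 0.000 ≤ 0.000.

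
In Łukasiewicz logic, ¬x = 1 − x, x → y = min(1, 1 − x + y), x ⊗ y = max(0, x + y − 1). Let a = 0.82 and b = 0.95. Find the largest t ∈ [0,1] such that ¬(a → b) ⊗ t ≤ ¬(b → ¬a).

1.00

a → b = min(1, 1 − 0.82 + 0.95) = min(1, 1.13) = 1.00
¬(a → b) = 1 − 1.00 = 0.00
So the left factor is ¬(a → b) = 0.00.
¬a = 1 − 0.82 = 0.18
b → ¬a = min(1, 1 − 0.95 + 0.18) = min(1, 0.23) = 0.23
¬(b → ¬a) = 1 − 0.23 = 0.77
So the right-hand bound is ¬(b → ¬a) = 0.77.
The residuum of the Łukasiewicz t-norm gives the supremum: min(1, 1 − 0.00 + 0.77).
1 − 0.00 + 0.77 = 1.77, so t = min(1, 1.77) = 1.00.
Check: 0.00 ⊗ 1.00 = max(0, 0.00) = 0.00 ≤ 0.77.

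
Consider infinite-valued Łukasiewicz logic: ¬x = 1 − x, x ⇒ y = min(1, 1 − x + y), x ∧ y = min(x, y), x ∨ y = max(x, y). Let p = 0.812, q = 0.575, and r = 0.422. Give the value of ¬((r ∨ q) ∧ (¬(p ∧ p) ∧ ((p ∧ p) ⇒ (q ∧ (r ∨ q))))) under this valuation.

0.812

r ∨ q = max(0.422, 0.575) = 0.575
p ∧ p = min(0.812, 0.812) = 0.812
¬(p ∧ p) = 1 − 0.812 = 0.188
q ∧ (r ∨ q) = min(0.575, 0.575) = 0.575
(p ∧ p) ⇒ (q ∧ (r ∨ q)) = min(1, 1 − 0.812 + 0.575) = min(1, 0.763) = 0.763
¬(p ∧ p) ∧ ((p ∧ p) ⇒ (q ∧ (r ∨ q))) = min(0.188, 0.763) = 0.188
(r ∨ q) ∧ (¬(p ∧ p) ∧ ((p ∧ p) ⇒ (q ∧ (r ∨ q)))) = min(0.575, 0.188) = 0.188
¬((r ∨ q) ∧ (¬(p ∧ p) ∧ ((p ∧ p) ⇒ (q ∧ (r ∨ q))))) = 1 − 0.188 = 0.812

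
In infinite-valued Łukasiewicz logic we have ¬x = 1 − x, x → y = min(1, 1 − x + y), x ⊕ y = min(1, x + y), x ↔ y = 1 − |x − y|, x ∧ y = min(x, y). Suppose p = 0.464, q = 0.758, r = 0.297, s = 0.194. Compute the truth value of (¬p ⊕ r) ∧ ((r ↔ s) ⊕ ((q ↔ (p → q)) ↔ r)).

¬p = 1 − 0.464 = 0.536
¬p ⊕ r = min(1, 0.536 + 0.297) = min(1, 0.833) = 0.833
r ↔ s = 1 − |0.297 − 0.194| = 1 − 0.103 = 0.897
p → q = min(1, 1 − 0.464 + 0.758) = min(1, 1.294) = 1.000
q ↔ (p → q) = 1 − |0.758 − 1.000| = 1 − 0.242 = 0.758
(q ↔ (p → q)) ↔ r = 1 − |0.758 − 0.297| = 1 − 0.461 = 0.539
(r ↔ s) ⊕ ((q ↔ (p → q)) ↔ r) = min(1, 0.897 + 0.539) = min(1, 1.436) = 1.000
(¬p ⊕ r) ∧ ((r ↔ s) ⊕ ((q ↔ (p → q)) ↔ r)) = min(0.833, 1.000) = 0.833

0.833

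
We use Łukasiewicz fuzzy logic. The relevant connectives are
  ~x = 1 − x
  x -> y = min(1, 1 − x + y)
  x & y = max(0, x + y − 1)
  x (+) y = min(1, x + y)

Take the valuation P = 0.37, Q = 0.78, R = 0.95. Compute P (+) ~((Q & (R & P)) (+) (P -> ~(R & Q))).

R & P = max(0, 0.95 + 0.37 − 1) = max(0, 0.32) = 0.32
Q & (R & P) = max(0, 0.78 + 0.32 − 1) = max(0, 0.10) = 0.10
R & Q = max(0, 0.95 + 0.78 − 1) = max(0, 0.73) = 0.73
~(R & Q) = 1 − 0.73 = 0.27
P -> ~(R & Q) = min(1, 1 − 0.37 + 0.27) = min(1, 0.90) = 0.90
(Q & (R & P)) (+) (P -> ~(R & Q)) = min(1, 0.10 + 0.90) = min(1, 1.00) = 1.00
~((Q & (R & P)) (+) (P -> ~(R & Q))) = 1 − 1.00 = 0.00
P (+) ~((Q & (R & P)) (+) (P -> ~(R & Q))) = min(1, 0.37 + 0.00) = min(1, 0.37) = 0.37

0.37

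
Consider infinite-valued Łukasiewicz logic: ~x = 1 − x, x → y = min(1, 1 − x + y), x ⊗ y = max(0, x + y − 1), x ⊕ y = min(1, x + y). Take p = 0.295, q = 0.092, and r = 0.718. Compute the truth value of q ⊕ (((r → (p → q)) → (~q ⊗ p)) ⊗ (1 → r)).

p → q = min(1, 1 − 0.295 + 0.092) = min(1, 0.797) = 0.797
r → (p → q) = min(1, 1 − 0.718 + 0.797) = min(1, 1.079) = 1.000
~q = 1 − 0.092 = 0.908
~q ⊗ p = max(0, 0.908 + 0.295 − 1) = max(0, 0.203) = 0.203
(r → (p → q)) → (~q ⊗ p) = min(1, 1 − 1.000 + 0.203) = min(1, 0.203) = 0.203
1 → r = min(1, 1 − 1.000 + 0.718) = min(1, 0.718) = 0.718
((r → (p → q)) → (~q ⊗ p)) ⊗ (1 → r) = max(0, 0.203 + 0.718 − 1) = max(0, -0.079) = 0.000
q ⊕ (((r → (p → q)) → (~q ⊗ p)) ⊗ (1 → r)) = min(1, 0.092 + 0.000) = min(1, 0.092) = 0.092

0.092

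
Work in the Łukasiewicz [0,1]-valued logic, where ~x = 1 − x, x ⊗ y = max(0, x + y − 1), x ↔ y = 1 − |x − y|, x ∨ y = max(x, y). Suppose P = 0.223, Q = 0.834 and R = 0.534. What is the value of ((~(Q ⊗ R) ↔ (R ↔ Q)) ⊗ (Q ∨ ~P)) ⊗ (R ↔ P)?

0.455

Q ⊗ R = max(0, 0.834 + 0.534 − 1) = max(0, 0.368) = 0.368
~(Q ⊗ R) = 1 − 0.368 = 0.632
R ↔ Q = 1 − |0.534 − 0.834| = 1 − 0.300 = 0.700
~(Q ⊗ R) ↔ (R ↔ Q) = 1 − |0.632 − 0.700| = 1 − 0.068 = 0.932
~P = 1 − 0.223 = 0.777
Q ∨ ~P = max(0.834, 0.777) = 0.834
(~(Q ⊗ R) ↔ (R ↔ Q)) ⊗ (Q ∨ ~P) = max(0, 0.932 + 0.834 − 1) = max(0, 0.766) = 0.766
R ↔ P = 1 − |0.534 − 0.223| = 1 − 0.311 = 0.689
((~(Q ⊗ R) ↔ (R ↔ Q)) ⊗ (Q ∨ ~P)) ⊗ (R ↔ P) = max(0, 0.766 + 0.689 − 1) = max(0, 0.455) = 0.455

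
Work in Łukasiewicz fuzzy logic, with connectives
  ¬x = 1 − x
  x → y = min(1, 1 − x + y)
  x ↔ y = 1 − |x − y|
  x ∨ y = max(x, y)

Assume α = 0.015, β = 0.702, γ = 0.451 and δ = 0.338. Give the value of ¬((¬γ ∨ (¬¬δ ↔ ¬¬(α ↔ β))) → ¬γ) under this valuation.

0.426

¬γ = 1 − 0.451 = 0.549
¬δ = 1 − 0.338 = 0.662
¬¬δ = 1 − 0.662 = 0.338
α ↔ β = 1 − |0.015 − 0.702| = 1 − 0.687 = 0.313
¬(α ↔ β) = 1 − 0.313 = 0.687
¬¬(α ↔ β) = 1 − 0.687 = 0.313
¬¬δ ↔ ¬¬(α ↔ β) = 1 − |0.338 − 0.313| = 1 − 0.025 = 0.975
¬γ ∨ (¬¬δ ↔ ¬¬(α ↔ β)) = max(0.549, 0.975) = 0.975
(¬γ ∨ (¬¬δ ↔ ¬¬(α ↔ β))) → ¬γ = min(1, 1 − 0.975 + 0.549) = min(1, 0.574) = 0.574
¬((¬γ ∨ (¬¬δ ↔ ¬¬(α ↔ β))) → ¬γ) = 1 − 0.574 = 0.426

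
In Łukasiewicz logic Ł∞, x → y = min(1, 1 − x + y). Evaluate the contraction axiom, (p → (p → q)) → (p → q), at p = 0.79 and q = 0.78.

p → q = min(1, 1 − 0.79 + 0.78) = min(1, 0.99) = 0.99
p → (p → q) = min(1, 1 − 0.79 + 0.99) = min(1, 1.20) = 1.00
(p → (p → q)) → (p → q) = min(1, 1 − 1.00 + 0.99) = min(1, 0.99) = 0.99
(The value 0.99 < 1 shows this instance is not satisfied; fails in Ł∞ (the t-norm is not idempotent).)

0.99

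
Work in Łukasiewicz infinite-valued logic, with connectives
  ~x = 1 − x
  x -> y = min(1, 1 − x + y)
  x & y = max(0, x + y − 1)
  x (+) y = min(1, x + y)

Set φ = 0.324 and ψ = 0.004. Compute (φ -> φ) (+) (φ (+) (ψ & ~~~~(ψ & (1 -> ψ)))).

φ -> φ = min(1, 1 − 0.324 + 0.324) = min(1, 1.000) = 1.000
1 -> ψ = min(1, 1 − 1.000 + 0.004) = min(1, 0.004) = 0.004
ψ & (1 -> ψ) = max(0, 0.004 + 0.004 − 1) = max(0, -0.992) = 0.000
~(ψ & (1 -> ψ)) = 1 − 0.000 = 1.000
~~(ψ & (1 -> ψ)) = 1 − 1.000 = 0.000
~~~(ψ & (1 -> ψ)) = 1 − 0.000 = 1.000
~~~~(ψ & (1 -> ψ)) = 1 − 1.000 = 0.000
ψ & ~~~~(ψ & (1 -> ψ)) = max(0, 0.004 + 0.000 − 1) = max(0, -0.996) = 0.000
φ (+) (ψ & ~~~~(ψ & (1 -> ψ))) = min(1, 0.324 + 0.000) = min(1, 0.324) = 0.324
(φ -> φ) (+) (φ (+) (ψ & ~~~~(ψ & (1 -> ψ)))) = min(1, 1.000 + 0.324) = min(1, 1.324) = 1.000

1.000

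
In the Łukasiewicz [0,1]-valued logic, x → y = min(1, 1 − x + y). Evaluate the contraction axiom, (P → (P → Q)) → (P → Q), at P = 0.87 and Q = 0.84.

0.97

P → Q = min(1, 1 − 0.87 + 0.84) = min(1, 0.97) = 0.97
P → (P → Q) = min(1, 1 − 0.87 + 0.97) = min(1, 1.10) = 1.00
(P → (P → Q)) → (P → Q) = min(1, 1 − 1.00 + 0.97) = min(1, 0.97) = 0.97
(The value 0.97 < 1 shows this instance is not satisfied; fails in Ł∞ (the t-norm is not idempotent).)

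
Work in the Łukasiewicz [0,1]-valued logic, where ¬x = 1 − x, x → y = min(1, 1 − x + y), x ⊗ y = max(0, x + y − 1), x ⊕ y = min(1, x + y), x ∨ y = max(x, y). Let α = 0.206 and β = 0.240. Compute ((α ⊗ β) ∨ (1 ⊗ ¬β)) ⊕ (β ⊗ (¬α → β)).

0.760

α ⊗ β = max(0, 0.206 + 0.240 − 1) = max(0, -0.554) = 0.000
¬β = 1 − 0.240 = 0.760
1 ⊗ ¬β = max(0, 1.000 + 0.760 − 1) = max(0, 0.760) = 0.760
(α ⊗ β) ∨ (1 ⊗ ¬β) = max(0.000, 0.760) = 0.760
¬α = 1 − 0.206 = 0.794
¬α → β = min(1, 1 − 0.794 + 0.240) = min(1, 0.446) = 0.446
β ⊗ (¬α → β) = max(0, 0.240 + 0.446 − 1) = max(0, -0.314) = 0.000
((α ⊗ β) ∨ (1 ⊗ ¬β)) ⊕ (β ⊗ (¬α → β)) = min(1, 0.760 + 0.000) = min(1, 0.760) = 0.760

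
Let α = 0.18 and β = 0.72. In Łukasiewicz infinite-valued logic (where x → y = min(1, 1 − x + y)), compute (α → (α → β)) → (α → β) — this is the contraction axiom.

α → β = min(1, 1 − 0.18 + 0.72) = min(1, 1.54) = 1.00
α → (α → β) = min(1, 1 − 0.18 + 1.00) = min(1, 1.82) = 1.00
(α → (α → β)) → (α → β) = min(1, 1 − 1.00 + 1.00) = min(1, 1.00) = 1.00

1.00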